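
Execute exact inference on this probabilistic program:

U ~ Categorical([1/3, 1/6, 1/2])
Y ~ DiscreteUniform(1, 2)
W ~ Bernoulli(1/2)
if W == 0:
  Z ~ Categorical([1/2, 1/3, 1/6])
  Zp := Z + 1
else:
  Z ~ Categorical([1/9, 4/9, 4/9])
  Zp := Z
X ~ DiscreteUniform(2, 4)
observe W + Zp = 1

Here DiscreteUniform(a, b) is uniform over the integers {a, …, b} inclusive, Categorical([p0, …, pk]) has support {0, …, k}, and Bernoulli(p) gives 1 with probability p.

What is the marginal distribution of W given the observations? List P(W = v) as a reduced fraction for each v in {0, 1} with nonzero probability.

P(W=0) = 9/11, P(W=1) = 2/11

Enumerate traces; 36 have nonzero weight after conditioning:
  (U=0, Y=1, W=0, Z=0, X=2) weight 1/72
  (U=0, Y=1, W=0, Z=0, X=3) weight 1/72
  (U=0, Y=1, W=0, Z=0, X=4) weight 1/72
  (U=0, Y=1, W=1, Z=0, X=2) weight 1/324
  (U=0, Y=1, W=1, Z=0, X=3) weight 1/324
  (U=0, Y=1, W=1, Z=0, X=4) weight 1/324
  (U=0, Y=2, W=0, Z=0, X=2) weight 1/72
  (U=0, Y=2, W=0, Z=0, X=3) weight 1/72
  … 28 more
Group by W:
  weight(W=0) = 1/4
  weight(W=1) = 1/18
Total weight = 1/4 + 1/18 = 11/36
P(W=0 | obs) = 1/4 / 11/36 = 9/11
P(W=1 | obs) = 1/18 / 11/36 = 2/11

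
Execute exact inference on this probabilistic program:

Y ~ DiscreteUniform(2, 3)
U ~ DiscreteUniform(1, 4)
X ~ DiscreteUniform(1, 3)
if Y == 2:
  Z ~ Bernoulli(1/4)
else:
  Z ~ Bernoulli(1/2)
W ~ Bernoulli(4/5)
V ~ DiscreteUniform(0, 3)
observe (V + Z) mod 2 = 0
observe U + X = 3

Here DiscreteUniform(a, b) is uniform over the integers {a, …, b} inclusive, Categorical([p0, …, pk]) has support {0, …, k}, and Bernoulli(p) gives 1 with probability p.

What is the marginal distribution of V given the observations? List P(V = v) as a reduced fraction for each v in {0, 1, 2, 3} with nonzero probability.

Enumerate traces; 32 have nonzero weight after conditioning:
  (Y=2, U=1, X=2, Z=0, W=0, V=0) weight 1/640
  (Y=2, U=1, X=2, Z=0, W=0, V=2) weight 1/640
  (Y=2, U=1, X=2, Z=0, W=1, V=0) weight 1/160
  (Y=2, U=1, X=2, Z=0, W=1, V=2) weight 1/160
  (Y=2, U=1, X=2, Z=1, W=0, V=1) weight 1/1920
  (Y=2, U=1, X=2, Z=1, W=0, V=3) weight 1/1920
  (Y=2, U=1, X=2, Z=1, W=1, V=1) weight 1/480
  (Y=2, U=1, X=2, Z=1, W=1, V=3) weight 1/480
  … 24 more
Group by V:
  weight(V=0) = 5/192
  weight(V=1) = 1/64
  weight(V=2) = 5/192
  weight(V=3) = 1/64
Total weight = 5/192 + 1/64 + 5/192 + 1/64 = 1/12
P(V=0 | obs) = 5/192 / 1/12 = 5/16
P(V=1 | obs) = 1/64 / 1/12 = 3/16
P(V=2 | obs) = 5/192 / 1/12 = 5/16
P(V=3 | obs) = 1/64 / 1/12 = 3/16

P(V=0) = 5/16, P(V=1) = 3/16, P(V=2) = 5/16, P(V=3) = 3/16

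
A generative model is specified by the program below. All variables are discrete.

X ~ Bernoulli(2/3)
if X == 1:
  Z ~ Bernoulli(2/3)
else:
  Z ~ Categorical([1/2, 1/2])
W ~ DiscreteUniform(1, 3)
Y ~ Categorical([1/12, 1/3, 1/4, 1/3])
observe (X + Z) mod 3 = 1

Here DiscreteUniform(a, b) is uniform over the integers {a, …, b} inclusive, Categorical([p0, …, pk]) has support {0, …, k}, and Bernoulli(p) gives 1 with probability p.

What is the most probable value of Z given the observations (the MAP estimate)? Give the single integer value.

argmax_v P(Z = v | obs) = 0

Enumerate traces; 24 have nonzero weight after conditioning:
  (X=0, Z=1, W=1, Y=0) weight 1/216
  (X=0, Z=1, W=1, Y=1) weight 1/54
  (X=0, Z=1, W=1, Y=2) weight 1/72
  (X=0, Z=1, W=1, Y=3) weight 1/54
  (X=0, Z=1, W=2, Y=0) weight 1/216
  (X=0, Z=1, W=2, Y=1) weight 1/54
  (X=0, Z=1, W=2, Y=2) weight 1/72
  (X=0, Z=1, W=2, Y=3) weight 1/54
  (X=1, Z=0, W=1, Y=0) weight 1/162
  … 15 more
Group by Z:
  weight(Z=0) = 2/9
  weight(Z=1) = 1/6
Total weight = 2/9 + 1/6 = 7/18
P(Z=0 | obs) = 2/9 / 7/18 = 4/7
P(Z=1 | obs) = 1/6 / 7/18 = 3/7
argmax = 0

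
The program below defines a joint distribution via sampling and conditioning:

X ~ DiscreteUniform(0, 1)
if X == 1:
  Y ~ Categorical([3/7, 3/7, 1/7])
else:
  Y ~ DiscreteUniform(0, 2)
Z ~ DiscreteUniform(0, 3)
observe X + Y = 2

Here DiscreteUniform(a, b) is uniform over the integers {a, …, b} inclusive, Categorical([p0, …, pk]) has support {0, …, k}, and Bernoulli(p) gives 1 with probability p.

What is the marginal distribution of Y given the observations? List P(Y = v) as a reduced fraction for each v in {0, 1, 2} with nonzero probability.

P(Y=1) = 9/16, P(Y=2) = 7/16

Enumerate traces; 8 have nonzero weight after conditioning:
  (X=0, Y=2, Z=0) weight 1/24
  (X=0, Y=2, Z=1) weight 1/24
  (X=0, Y=2, Z=2) weight 1/24
  (X=0, Y=2, Z=3) weight 1/24
  (X=1, Y=1, Z=0) weight 3/56
  (X=1, Y=1, Z=1) weight 3/56
  (X=1, Y=1, Z=2) weight 3/56
  (X=1, Y=1, Z=3) weight 3/56
Group by Y:
  weight(Y=1) = 3/14
  weight(Y=2) = 1/6
Total weight = 3/14 + 1/6 = 8/21
P(Y=1 | obs) = 3/14 / 8/21 = 9/16
P(Y=2 | obs) = 1/6 / 8/21 = 7/16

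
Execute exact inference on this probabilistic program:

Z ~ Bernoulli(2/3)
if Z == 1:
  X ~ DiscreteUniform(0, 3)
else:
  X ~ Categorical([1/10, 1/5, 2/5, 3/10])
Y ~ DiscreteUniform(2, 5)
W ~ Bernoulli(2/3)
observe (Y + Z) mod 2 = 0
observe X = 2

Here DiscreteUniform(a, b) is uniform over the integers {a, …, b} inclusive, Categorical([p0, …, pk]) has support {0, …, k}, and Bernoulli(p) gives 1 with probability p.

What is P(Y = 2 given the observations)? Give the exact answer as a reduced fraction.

P(Y = 2 | obs) = 2/9

Enumerate traces; 8 have nonzero weight after conditioning:
  (Z=0, X=2, Y=2, W=0) weight 1/90
  (Z=0, X=2, Y=2, W=1) weight 1/45
  (Z=0, X=2, Y=4, W=0) weight 1/90
  (Z=0, X=2, Y=4, W=1) weight 1/45
  (Z=1, X=2, Y=3, W=0) weight 1/72
  (Z=1, X=2, Y=3, W=1) weight 1/36
  (Z=1, X=2, Y=5, W=0) weight 1/72
  (Z=1, X=2, Y=5, W=1) weight 1/36
Group by Y:
  weight(Y=2) = 1/30
  weight(Y=3) = 1/24
  weight(Y=4) = 1/30
  weight(Y=5) = 1/24
Total weight = 1/30 + 1/24 + 1/30 + 1/24 = 3/20
P(Y=2 | obs) = 1/30 / 3/20 = 2/9
P(Y=3 | obs) = 1/24 / 3/20 = 5/18
P(Y=4 | obs) = 1/30 / 3/20 = 2/9
P(Y=5 | obs) = 1/24 / 3/20 = 5/18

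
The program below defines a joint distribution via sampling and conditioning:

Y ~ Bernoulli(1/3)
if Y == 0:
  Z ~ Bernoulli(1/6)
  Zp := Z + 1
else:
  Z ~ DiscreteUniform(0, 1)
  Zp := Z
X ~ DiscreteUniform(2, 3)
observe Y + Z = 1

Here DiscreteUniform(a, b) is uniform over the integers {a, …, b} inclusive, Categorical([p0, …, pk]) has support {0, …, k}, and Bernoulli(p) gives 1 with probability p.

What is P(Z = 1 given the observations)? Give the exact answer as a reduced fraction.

P(Z = 1 | obs) = 2/5

Enumerate traces; 4 have nonzero weight after conditioning:
  (Y=0, Z=1, X=2) weight 1/18
  (Y=0, Z=1, X=3) weight 1/18
  (Y=1, Z=0, X=2) weight 1/12
  (Y=1, Z=0, X=3) weight 1/12
Group by Z:
  weight(Z=0) = 1/6
  weight(Z=1) = 1/9
Total weight = 1/6 + 1/9 = 5/18
P(Z=0 | obs) = 1/6 / 5/18 = 3/5
P(Z=1 | obs) = 1/9 / 5/18 = 2/5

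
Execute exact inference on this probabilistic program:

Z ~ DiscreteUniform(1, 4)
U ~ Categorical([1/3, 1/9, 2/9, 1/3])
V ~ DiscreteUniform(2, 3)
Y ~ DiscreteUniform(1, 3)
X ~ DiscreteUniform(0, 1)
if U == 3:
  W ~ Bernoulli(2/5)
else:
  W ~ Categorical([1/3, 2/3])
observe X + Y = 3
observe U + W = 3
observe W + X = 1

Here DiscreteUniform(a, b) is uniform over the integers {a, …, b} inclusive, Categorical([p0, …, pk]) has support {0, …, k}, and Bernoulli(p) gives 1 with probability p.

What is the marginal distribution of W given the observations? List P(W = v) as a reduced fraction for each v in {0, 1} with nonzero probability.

Enumerate traces; 16 have nonzero weight after conditioning:
  (Z=1, U=2, V=2, Y=3, X=0, W=1) weight 1/324
  (Z=1, U=2, V=3, Y=3, X=0, W=1) weight 1/324
  (Z=1, U=3, V=2, Y=2, X=1, W=0) weight 1/240
  (Z=1, U=3, V=3, Y=2, X=1, W=0) weight 1/240
  (Z=2, U=2, V=2, Y=3, X=0, W=1) weight 1/324
  (Z=2, U=2, V=3, Y=3, X=0, W=1) weight 1/324
  (Z=2, U=3, V=2, Y=2, X=1, W=0) weight 1/240
  (Z=2, U=3, V=3, Y=2, X=1, W=0) weight 1/240
  … 8 more
Group by W:
  weight(W=0) = 1/30
  weight(W=1) = 2/81
Total weight = 1/30 + 2/81 = 47/810
P(W=0 | obs) = 1/30 / 47/810 = 27/47
P(W=1 | obs) = 2/81 / 47/810 = 20/47

P(W=0) = 27/47, P(W=1) = 20/47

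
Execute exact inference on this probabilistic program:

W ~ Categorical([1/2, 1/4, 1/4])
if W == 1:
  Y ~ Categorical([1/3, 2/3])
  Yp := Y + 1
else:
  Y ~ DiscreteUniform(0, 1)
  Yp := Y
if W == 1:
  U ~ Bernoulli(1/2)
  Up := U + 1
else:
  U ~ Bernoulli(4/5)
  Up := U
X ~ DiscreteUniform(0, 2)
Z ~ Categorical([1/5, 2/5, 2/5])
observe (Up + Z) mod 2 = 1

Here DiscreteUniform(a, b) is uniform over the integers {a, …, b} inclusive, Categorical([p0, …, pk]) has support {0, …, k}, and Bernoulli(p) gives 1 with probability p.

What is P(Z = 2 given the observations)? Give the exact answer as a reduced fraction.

P(Z = 2 | obs) = 58/109

Enumerate traces; 54 have nonzero weight after conditioning:
  (W=0, Y=0, U=0, X=0, Z=1) weight 1/150
  (W=0, Y=0, U=0, X=1, Z=1) weight 1/150
  (W=0, Y=0, U=0, X=2, Z=1) weight 1/150
  (W=0, Y=0, U=1, X=0, Z=0) weight 1/75
  (W=0, Y=0, U=1, X=0, Z=2) weight 2/75
  (W=0, Y=0, U=1, X=1, Z=0) weight 1/75
  (W=0, Y=0, U=1, X=1, Z=2) weight 2/75
  (W=0, Y=0, U=1, X=2, Z=0) weight 1/75
  … 46 more
Group by Z:
  weight(Z=0) = 29/200
  weight(Z=1) = 11/100
  weight(Z=2) = 29/100
Total weight = 29/200 + 11/100 + 29/100 = 109/200
P(Z=0 | obs) = 29/200 / 109/200 = 29/109
P(Z=1 | obs) = 11/100 / 109/200 = 22/109
P(Z=2 | obs) = 29/100 / 109/200 = 58/109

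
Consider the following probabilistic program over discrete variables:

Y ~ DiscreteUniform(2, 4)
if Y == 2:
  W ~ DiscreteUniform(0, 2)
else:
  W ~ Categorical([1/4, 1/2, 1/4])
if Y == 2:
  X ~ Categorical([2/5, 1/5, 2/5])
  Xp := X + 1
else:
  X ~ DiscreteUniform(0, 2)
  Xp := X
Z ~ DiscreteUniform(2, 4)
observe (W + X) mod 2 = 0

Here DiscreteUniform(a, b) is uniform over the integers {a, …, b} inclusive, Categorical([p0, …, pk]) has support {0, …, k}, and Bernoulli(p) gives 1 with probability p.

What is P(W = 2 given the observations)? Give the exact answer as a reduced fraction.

P(W = 2 | obs) = 3/8

Enumerate traces; 45 have nonzero weight after conditioning:
  (Y=2, W=0, X=0, Z=2) weight 2/135
  (Y=2, W=0, X=0, Z=3) weight 2/135
  (Y=2, W=0, X=0, Z=4) weight 2/135
  (Y=2, W=0, X=2, Z=2) weight 2/135
  (Y=2, W=0, X=2, Z=3) weight 2/135
  (Y=2, W=0, X=2, Z=4) weight 2/135
  (Y=2, W=1, X=1, Z=2) weight 1/135
  (Y=2, W=1, X=1, Z=3) weight 1/135
  (Y=2, W=2, X=0, Z=2) weight 2/135
  … 36 more
Group by W:
  weight(W=0) = 1/5
  weight(W=1) = 2/15
  weight(W=2) = 1/5
Total weight = 1/5 + 2/15 + 1/5 = 8/15
P(W=0 | obs) = 1/5 / 8/15 = 3/8
P(W=1 | obs) = 2/15 / 8/15 = 1/4
P(W=2 | obs) = 1/5 / 8/15 = 3/8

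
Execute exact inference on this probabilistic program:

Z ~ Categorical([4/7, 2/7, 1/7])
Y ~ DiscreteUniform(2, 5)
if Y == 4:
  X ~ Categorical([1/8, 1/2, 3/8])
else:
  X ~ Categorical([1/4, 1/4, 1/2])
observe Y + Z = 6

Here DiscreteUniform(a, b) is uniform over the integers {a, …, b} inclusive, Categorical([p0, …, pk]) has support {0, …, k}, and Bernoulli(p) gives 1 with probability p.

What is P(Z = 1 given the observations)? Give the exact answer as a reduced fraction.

P(Z = 1 | obs) = 2/3

Enumerate traces; 6 have nonzero weight after conditioning:
  (Z=1, Y=5, X=0) weight 1/56
  (Z=1, Y=5, X=1) weight 1/56
  (Z=1, Y=5, X=2) weight 1/28
  (Z=2, Y=4, X=0) weight 1/224
  (Z=2, Y=4, X=1) weight 1/56
  (Z=2, Y=4, X=2) weight 3/224
Group by Z:
  weight(Z=1) = 1/14
  weight(Z=2) = 1/28
Total weight = 1/14 + 1/28 = 3/28
P(Z=1 | obs) = 1/14 / 3/28 = 2/3
P(Z=2 | obs) = 1/28 / 3/28 = 1/3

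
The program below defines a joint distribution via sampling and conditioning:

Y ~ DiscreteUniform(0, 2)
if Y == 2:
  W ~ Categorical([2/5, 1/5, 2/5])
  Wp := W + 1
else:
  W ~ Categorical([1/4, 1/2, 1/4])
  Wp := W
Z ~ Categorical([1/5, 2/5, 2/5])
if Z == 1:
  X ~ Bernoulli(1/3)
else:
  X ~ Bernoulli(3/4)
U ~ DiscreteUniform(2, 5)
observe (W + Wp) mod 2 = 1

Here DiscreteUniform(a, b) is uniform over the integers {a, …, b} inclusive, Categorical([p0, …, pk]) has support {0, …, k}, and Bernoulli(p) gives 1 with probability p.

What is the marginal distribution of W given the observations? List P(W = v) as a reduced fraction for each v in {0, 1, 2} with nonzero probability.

Enumerate traces; 72 have nonzero weight after conditioning:
  (Y=2, W=0, Z=0, X=0, U=2) weight 1/600
  (Y=2, W=0, Z=0, X=0, U=3) weight 1/600
  (Y=2, W=0, Z=0, X=0, U=4) weight 1/600
  (Y=2, W=0, Z=0, X=0, U=5) weight 1/600
  (Y=2, W=0, Z=0, X=1, U=2) weight 1/200
  (Y=2, W=0, Z=0, X=1, U=3) weight 1/200
  (Y=2, W=0, Z=0, X=1, U=4) weight 1/200
  (Y=2, W=0, Z=0, X=1, U=5) weight 1/200
  (Y=2, W=1, Z=0, X=0, U=2) weight 1/1200
  (Y=2, W=2, Z=0, X=0, U=2) weight 1/600
  … 62 more
Group by W:
  weight(W=0) = 2/15
  weight(W=1) = 1/15
  weight(W=2) = 2/15
Total weight = 2/15 + 1/15 + 2/15 = 1/3
P(W=0 | obs) = 2/15 / 1/3 = 2/5
P(W=1 | obs) = 1/15 / 1/3 = 1/5
P(W=2 | obs) = 2/15 / 1/3 = 2/5

P(W=0) = 2/5, P(W=1) = 1/5, P(W=2) = 2/5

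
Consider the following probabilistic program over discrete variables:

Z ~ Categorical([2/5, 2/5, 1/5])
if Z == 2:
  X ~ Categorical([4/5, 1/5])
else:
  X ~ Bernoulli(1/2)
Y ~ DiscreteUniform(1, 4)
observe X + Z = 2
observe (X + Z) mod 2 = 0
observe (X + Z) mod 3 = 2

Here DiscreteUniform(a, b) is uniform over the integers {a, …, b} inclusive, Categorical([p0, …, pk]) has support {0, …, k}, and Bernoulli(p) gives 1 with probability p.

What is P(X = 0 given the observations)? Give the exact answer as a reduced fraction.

Enumerate traces; 8 have nonzero weight after conditioning:
  (Z=1, X=1, Y=1) weight 1/20
  (Z=1, X=1, Y=2) weight 1/20
  (Z=1, X=1, Y=3) weight 1/20
  (Z=1, X=1, Y=4) weight 1/20
  (Z=2, X=0, Y=1) weight 1/25
  (Z=2, X=0, Y=2) weight 1/25
  (Z=2, X=0, Y=3) weight 1/25
  (Z=2, X=0, Y=4) weight 1/25
Group by X:
  weight(X=0) = 4/25
  weight(X=1) = 1/5
Total weight = 4/25 + 1/5 = 9/25
P(X=0 | obs) = 4/25 / 9/25 = 4/9
P(X=1 | obs) = 1/5 / 9/25 = 5/9

P(X = 0 | obs) = 4/9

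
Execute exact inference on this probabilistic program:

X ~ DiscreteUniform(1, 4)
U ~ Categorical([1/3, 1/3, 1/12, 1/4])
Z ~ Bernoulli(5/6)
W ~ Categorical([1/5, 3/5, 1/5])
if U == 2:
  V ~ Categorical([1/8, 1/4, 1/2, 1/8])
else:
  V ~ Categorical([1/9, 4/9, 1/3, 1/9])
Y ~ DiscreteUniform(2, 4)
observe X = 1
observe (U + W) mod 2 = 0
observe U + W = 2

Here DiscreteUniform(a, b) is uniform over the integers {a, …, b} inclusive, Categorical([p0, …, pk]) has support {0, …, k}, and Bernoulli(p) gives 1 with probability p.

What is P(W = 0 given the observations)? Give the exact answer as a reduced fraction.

P(W = 0 | obs) = 1/17

Enumerate traces; 72 have nonzero weight after conditioning:
  (X=1, U=0, Z=0, W=2, V=0, Y=2) weight 1/9720
  (X=1, U=0, Z=0, W=2, V=0, Y=3) weight 1/9720
  (X=1, U=0, Z=0, W=2, V=0, Y=4) weight 1/9720
  (X=1, U=0, Z=0, W=2, V=1, Y=2) weight 1/2430
  (X=1, U=0, Z=0, W=2, V=1, Y=3) weight 1/2430
  (X=1, U=0, Z=0, W=2, V=1, Y=4) weight 1/2430
  (X=1, U=0, Z=0, W=2, V=2, Y=2) weight 1/3240
  (X=1, U=0, Z=0, W=2, V=2, Y=3) weight 1/3240
  (X=1, U=1, Z=0, W=1, V=0, Y=2) weight 1/3240
  (X=1, U=2, Z=0, W=0, V=0, Y=2) weight 1/34560
  … 62 more
Group by W:
  weight(W=0) = 1/240
  weight(W=1) = 1/20
  weight(W=2) = 1/60
Total weight = 1/240 + 1/20 + 1/60 = 17/240
P(W=0 | obs) = 1/240 / 17/240 = 1/17
P(W=1 | obs) = 1/20 / 17/240 = 12/17
P(W=2 | obs) = 1/60 / 17/240 = 4/17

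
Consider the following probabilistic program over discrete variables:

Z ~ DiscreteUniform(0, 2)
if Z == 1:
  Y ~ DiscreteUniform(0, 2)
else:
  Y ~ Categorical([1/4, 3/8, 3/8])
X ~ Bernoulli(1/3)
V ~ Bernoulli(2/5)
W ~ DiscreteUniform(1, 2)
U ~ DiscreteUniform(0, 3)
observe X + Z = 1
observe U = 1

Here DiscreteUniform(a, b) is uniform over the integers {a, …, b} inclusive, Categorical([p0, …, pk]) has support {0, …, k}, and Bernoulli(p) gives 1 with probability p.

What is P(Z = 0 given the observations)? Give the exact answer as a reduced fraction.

Enumerate traces; 24 have nonzero weight after conditioning:
  (Z=0, Y=0, X=1, V=0, W=1, U=1) weight 1/480
  (Z=0, Y=0, X=1, V=0, W=2, U=1) weight 1/480
  (Z=0, Y=0, X=1, V=1, W=1, U=1) weight 1/720
  (Z=0, Y=0, X=1, V=1, W=2, U=1) weight 1/720
  (Z=0, Y=1, X=1, V=0, W=1, U=1) weight 1/320
  (Z=0, Y=1, X=1, V=0, W=2, U=1) weight 1/320
  (Z=0, Y=1, X=1, V=1, W=1, U=1) weight 1/480
  (Z=0, Y=1, X=1, V=1, W=2, U=1) weight 1/480
  (Z=1, Y=0, X=0, V=0, W=1, U=1) weight 1/180
  … 15 more
Group by Z:
  weight(Z=0) = 1/36
  weight(Z=1) = 1/18
Total weight = 1/36 + 1/18 = 1/12
P(Z=0 | obs) = 1/36 / 1/12 = 1/3
P(Z=1 | obs) = 1/18 / 1/12 = 2/3

P(Z = 0 | obs) = 1/3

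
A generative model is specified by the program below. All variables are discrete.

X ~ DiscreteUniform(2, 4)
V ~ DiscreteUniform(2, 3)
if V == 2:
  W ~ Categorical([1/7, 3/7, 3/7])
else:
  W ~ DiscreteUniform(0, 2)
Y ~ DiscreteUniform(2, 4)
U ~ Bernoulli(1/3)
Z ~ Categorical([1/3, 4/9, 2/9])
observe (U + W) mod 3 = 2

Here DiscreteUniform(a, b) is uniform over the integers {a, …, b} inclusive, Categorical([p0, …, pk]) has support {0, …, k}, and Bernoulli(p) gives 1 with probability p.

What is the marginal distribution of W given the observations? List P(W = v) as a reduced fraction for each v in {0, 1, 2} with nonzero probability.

Enumerate traces; 108 have nonzero weight after conditioning:
  (X=2, V=2, W=1, Y=2, U=1, Z=0) weight 1/378
  (X=2, V=2, W=1, Y=2, U=1, Z=1) weight 2/567
  (X=2, V=2, W=1, Y=2, U=1, Z=2) weight 1/567
  (X=2, V=2, W=1, Y=3, U=1, Z=0) weight 1/378
  (X=2, V=2, W=1, Y=3, U=1, Z=1) weight 2/567
  (X=2, V=2, W=1, Y=3, U=1, Z=2) weight 1/567
  (X=2, V=2, W=1, Y=4, U=1, Z=0) weight 1/378
  (X=2, V=2, W=1, Y=4, U=1, Z=1) weight 2/567
  (X=2, V=2, W=2, Y=2, U=0, Z=0) weight 1/189
  … 99 more
Group by W:
  weight(W=1) = 8/63
  weight(W=2) = 16/63
Total weight = 8/63 + 16/63 = 8/21
P(W=1 | obs) = 8/63 / 8/21 = 1/3
P(W=2 | obs) = 16/63 / 8/21 = 2/3

P(W=1) = 1/3, P(W=2) = 2/3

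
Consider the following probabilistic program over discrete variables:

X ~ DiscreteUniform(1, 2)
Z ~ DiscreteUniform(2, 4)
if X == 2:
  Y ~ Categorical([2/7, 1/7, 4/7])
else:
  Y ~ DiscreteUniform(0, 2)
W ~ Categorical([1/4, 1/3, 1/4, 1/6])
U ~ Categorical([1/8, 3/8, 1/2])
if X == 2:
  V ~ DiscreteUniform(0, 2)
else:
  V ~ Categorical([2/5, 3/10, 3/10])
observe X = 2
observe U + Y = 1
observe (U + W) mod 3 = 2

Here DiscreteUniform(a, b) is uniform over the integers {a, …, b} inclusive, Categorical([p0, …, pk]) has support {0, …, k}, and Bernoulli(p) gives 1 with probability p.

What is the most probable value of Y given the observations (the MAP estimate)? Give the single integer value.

Enumerate traces; 18 have nonzero weight after conditioning:
  (X=2, Z=2, Y=0, W=1, U=1, V=0) weight 1/504
  (X=2, Z=2, Y=0, W=1, U=1, V=1) weight 1/504
  (X=2, Z=2, Y=0, W=1, U=1, V=2) weight 1/504
  (X=2, Z=2, Y=1, W=2, U=0, V=0) weight 1/4032
  (X=2, Z=2, Y=1, W=2, U=0, V=1) weight 1/4032
  (X=2, Z=2, Y=1, W=2, U=0, V=2) weight 1/4032
  (X=2, Z=3, Y=0, W=1, U=1, V=0) weight 1/504
  (X=2, Z=3, Y=0, W=1, U=1, V=1) weight 1/504
  … 10 more
Group by Y:
  weight(Y=0) = 1/56
  weight(Y=1) = 1/448
Total weight = 1/56 + 1/448 = 9/448
P(Y=0 | obs) = 1/56 / 9/448 = 8/9
P(Y=1 | obs) = 1/448 / 9/448 = 1/9
argmax = 0

argmax_v P(Y = v | obs) = 0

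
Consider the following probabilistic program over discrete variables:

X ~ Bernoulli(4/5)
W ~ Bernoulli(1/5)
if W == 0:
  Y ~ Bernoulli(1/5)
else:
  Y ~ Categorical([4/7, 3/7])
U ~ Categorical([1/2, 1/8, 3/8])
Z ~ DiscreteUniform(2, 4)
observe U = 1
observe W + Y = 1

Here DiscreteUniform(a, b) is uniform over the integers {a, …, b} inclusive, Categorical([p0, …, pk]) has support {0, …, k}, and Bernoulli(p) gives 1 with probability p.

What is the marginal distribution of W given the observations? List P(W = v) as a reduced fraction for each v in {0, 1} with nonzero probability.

Enumerate traces; 12 have nonzero weight after conditioning:
  (X=0, W=0, Y=1, U=1, Z=2) weight 1/750
  (X=0, W=0, Y=1, U=1, Z=3) weight 1/750
  (X=0, W=0, Y=1, U=1, Z=4) weight 1/750
  (X=0, W=1, Y=0, U=1, Z=2) weight 1/1050
  (X=0, W=1, Y=0, U=1, Z=3) weight 1/1050
  (X=0, W=1, Y=0, U=1, Z=4) weight 1/1050
  (X=1, W=0, Y=1, U=1, Z=2) weight 2/375
  (X=1, W=0, Y=1, U=1, Z=3) weight 2/375
  … 4 more
Group by W:
  weight(W=0) = 1/50
  weight(W=1) = 1/70
Total weight = 1/50 + 1/70 = 6/175
P(W=0 | obs) = 1/50 / 6/175 = 7/12
P(W=1 | obs) = 1/70 / 6/175 = 5/12

P(W=0) = 7/12, P(W=1) = 5/12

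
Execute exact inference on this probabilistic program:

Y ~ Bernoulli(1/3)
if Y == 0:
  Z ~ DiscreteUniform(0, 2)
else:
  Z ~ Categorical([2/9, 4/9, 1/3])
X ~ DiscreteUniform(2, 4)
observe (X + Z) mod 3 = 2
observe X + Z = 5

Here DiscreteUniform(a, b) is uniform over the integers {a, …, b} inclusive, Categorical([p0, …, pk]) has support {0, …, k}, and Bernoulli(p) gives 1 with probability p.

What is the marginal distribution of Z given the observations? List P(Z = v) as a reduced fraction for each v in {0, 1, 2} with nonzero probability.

P(Z=1) = 10/19, P(Z=2) = 9/19

Enumerate traces; 4 have nonzero weight after conditioning:
  (Y=0, Z=1, X=4) weight 2/27
  (Y=0, Z=2, X=3) weight 2/27
  (Y=1, Z=1, X=4) weight 4/81
  (Y=1, Z=2, X=3) weight 1/27
Group by Z:
  weight(Z=1) = 10/81
  weight(Z=2) = 1/9
Total weight = 10/81 + 1/9 = 19/81
P(Z=1 | obs) = 10/81 / 19/81 = 10/19
P(Z=2 | obs) = 1/9 / 19/81 = 9/19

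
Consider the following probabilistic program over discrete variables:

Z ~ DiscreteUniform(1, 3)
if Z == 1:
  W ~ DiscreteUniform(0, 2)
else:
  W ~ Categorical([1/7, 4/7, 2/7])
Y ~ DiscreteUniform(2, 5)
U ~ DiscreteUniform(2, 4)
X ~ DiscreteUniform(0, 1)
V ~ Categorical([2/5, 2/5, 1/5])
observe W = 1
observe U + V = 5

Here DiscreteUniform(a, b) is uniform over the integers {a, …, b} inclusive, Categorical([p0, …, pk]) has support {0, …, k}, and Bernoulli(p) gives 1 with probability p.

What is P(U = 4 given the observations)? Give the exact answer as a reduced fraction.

Enumerate traces; 48 have nonzero weight after conditioning:
  (Z=1, W=1, Y=2, U=3, X=0, V=2) weight 1/1080
  (Z=1, W=1, Y=2, U=3, X=1, V=2) weight 1/1080
  (Z=1, W=1, Y=2, U=4, X=0, V=1) weight 1/540
  (Z=1, W=1, Y=2, U=4, X=1, V=1) weight 1/540
  (Z=1, W=1, Y=3, U=3, X=0, V=2) weight 1/1080
  (Z=1, W=1, Y=3, U=3, X=1, V=2) weight 1/1080
  (Z=1, W=1, Y=3, U=4, X=0, V=1) weight 1/540
  (Z=1, W=1, Y=3, U=4, X=1, V=1) weight 1/540
  … 40 more
Group by U:
  weight(U=3) = 31/945
  weight(U=4) = 62/945
Total weight = 31/945 + 62/945 = 31/315
P(U=3 | obs) = 31/945 / 31/315 = 1/3
P(U=4 | obs) = 62/945 / 31/315 = 2/3

P(U = 4 | obs) = 2/3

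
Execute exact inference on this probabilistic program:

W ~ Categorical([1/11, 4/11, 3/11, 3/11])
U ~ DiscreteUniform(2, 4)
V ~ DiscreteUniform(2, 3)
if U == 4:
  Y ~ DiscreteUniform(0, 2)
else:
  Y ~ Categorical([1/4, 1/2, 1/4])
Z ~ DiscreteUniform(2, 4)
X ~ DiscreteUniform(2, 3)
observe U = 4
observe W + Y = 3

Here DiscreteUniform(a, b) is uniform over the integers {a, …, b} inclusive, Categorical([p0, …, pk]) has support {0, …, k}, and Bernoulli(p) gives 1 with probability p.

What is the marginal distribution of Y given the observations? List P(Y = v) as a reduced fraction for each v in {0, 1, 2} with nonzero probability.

Enumerate traces; 36 have nonzero weight after conditioning:
  (W=1, U=4, V=2, Y=2, Z=2, X=2) weight 1/297
  (W=1, U=4, V=2, Y=2, Z=2, X=3) weight 1/297
  (W=1, U=4, V=2, Y=2, Z=3, X=2) weight 1/297
  (W=1, U=4, V=2, Y=2, Z=3, X=3) weight 1/297
  (W=1, U=4, V=2, Y=2, Z=4, X=2) weight 1/297
  (W=1, U=4, V=2, Y=2, Z=4, X=3) weight 1/297
  (W=1, U=4, V=3, Y=2, Z=2, X=2) weight 1/297
  (W=1, U=4, V=3, Y=2, Z=2, X=3) weight 1/297
  (W=2, U=4, V=2, Y=1, Z=2, X=2) weight 1/396
  (W=3, U=4, V=2, Y=0, Z=2, X=2) weight 1/396
  … 26 more
Group by Y:
  weight(Y=0) = 1/33
  weight(Y=1) = 1/33
  weight(Y=2) = 4/99
Total weight = 1/33 + 1/33 + 4/99 = 10/99
P(Y=0 | obs) = 1/33 / 10/99 = 3/10
P(Y=1 | obs) = 1/33 / 10/99 = 3/10
P(Y=2 | obs) = 4/99 / 10/99 = 2/5

P(Y=0) = 3/10, P(Y=1) = 3/10, P(Y=2) = 2/5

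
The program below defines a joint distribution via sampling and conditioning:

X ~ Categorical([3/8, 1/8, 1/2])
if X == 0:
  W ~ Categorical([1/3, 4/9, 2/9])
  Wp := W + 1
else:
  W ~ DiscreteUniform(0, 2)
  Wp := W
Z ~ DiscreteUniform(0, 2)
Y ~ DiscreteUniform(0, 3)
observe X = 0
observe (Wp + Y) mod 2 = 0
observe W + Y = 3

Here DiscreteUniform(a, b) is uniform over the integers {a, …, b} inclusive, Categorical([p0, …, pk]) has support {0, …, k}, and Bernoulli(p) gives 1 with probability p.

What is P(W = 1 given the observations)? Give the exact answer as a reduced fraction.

P(W = 1 | obs) = 4/9

Enumerate traces; 9 have nonzero weight after conditioning:
  (X=0, W=0, Z=0, Y=3) weight 1/96
  (X=0, W=0, Z=1, Y=3) weight 1/96
  (X=0, W=0, Z=2, Y=3) weight 1/96
  (X=0, W=1, Z=0, Y=2) weight 1/72
  (X=0, W=1, Z=1, Y=2) weight 1/72
  (X=0, W=1, Z=2, Y=2) weight 1/72
  (X=0, W=2, Z=0, Y=1) weight 1/144
  (X=0, W=2, Z=1, Y=1) weight 1/144
  … 1 more
Group by W:
  weight(W=0) = 1/32
  weight(W=1) = 1/24
  weight(W=2) = 1/48
Total weight = 1/32 + 1/24 + 1/48 = 3/32
P(W=0 | obs) = 1/32 / 3/32 = 1/3
P(W=1 | obs) = 1/24 / 3/32 = 4/9
P(W=2 | obs) = 1/48 / 3/32 = 2/9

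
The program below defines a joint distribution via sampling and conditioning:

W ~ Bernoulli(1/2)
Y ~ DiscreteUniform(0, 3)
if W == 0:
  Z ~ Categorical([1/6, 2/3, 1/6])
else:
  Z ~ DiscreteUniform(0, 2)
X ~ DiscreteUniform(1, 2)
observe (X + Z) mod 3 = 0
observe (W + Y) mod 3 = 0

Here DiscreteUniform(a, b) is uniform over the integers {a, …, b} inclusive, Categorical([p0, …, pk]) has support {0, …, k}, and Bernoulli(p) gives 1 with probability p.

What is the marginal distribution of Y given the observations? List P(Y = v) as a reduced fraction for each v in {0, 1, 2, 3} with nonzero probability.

Enumerate traces; 6 have nonzero weight after conditioning:
  (W=0, Y=0, Z=1, X=2) weight 1/24
  (W=0, Y=0, Z=2, X=1) weight 1/96
  (W=0, Y=3, Z=1, X=2) weight 1/24
  (W=0, Y=3, Z=2, X=1) weight 1/96
  (W=1, Y=2, Z=1, X=2) weight 1/48
  (W=1, Y=2, Z=2, X=1) weight 1/48
Group by Y:
  weight(Y=0) = 5/96
  weight(Y=2) = 1/24
  weight(Y=3) = 5/96
Total weight = 5/96 + 1/24 + 5/96 = 7/48
P(Y=0 | obs) = 5/96 / 7/48 = 5/14
P(Y=2 | obs) = 1/24 / 7/48 = 2/7
P(Y=3 | obs) = 5/96 / 7/48 = 5/14

P(Y=0) = 5/14, P(Y=2) = 2/7, P(Y=3) = 5/14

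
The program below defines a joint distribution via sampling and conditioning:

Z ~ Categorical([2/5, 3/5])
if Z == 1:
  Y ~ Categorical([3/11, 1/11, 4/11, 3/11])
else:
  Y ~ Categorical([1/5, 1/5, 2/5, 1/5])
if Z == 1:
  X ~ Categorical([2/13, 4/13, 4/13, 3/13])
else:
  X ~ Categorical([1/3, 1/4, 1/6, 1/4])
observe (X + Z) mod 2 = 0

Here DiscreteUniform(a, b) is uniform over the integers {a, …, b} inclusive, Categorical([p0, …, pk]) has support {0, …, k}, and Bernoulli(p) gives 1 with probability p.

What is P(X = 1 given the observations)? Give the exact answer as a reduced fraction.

Enumerate traces; 16 have nonzero weight after conditioning:
  (Z=0, Y=0, X=0) weight 2/75
  (Z=0, Y=0, X=2) weight 1/75
  (Z=0, Y=1, X=0) weight 2/75
  (Z=0, Y=1, X=2) weight 1/75
  (Z=0, Y=2, X=0) weight 4/75
  (Z=0, Y=2, X=2) weight 2/75
  (Z=0, Y=3, X=0) weight 2/75
  (Z=0, Y=3, X=2) weight 1/75
  (Z=1, Y=0, X=1) weight 36/715
  (Z=1, Y=0, X=3) weight 27/715
  … 6 more
Group by X:
  weight(X=0) = 2/15
  weight(X=1) = 12/65
  weight(X=2) = 1/15
  weight(X=3) = 9/65
Total weight = 2/15 + 12/65 + 1/15 + 9/65 = 34/65
P(X=0 | obs) = 2/15 / 34/65 = 13/51
P(X=1 | obs) = 12/65 / 34/65 = 6/17
P(X=2 | obs) = 1/15 / 34/65 = 13/102
P(X=3 | obs) = 9/65 / 34/65 = 9/34

P(X = 1 | obs) = 6/17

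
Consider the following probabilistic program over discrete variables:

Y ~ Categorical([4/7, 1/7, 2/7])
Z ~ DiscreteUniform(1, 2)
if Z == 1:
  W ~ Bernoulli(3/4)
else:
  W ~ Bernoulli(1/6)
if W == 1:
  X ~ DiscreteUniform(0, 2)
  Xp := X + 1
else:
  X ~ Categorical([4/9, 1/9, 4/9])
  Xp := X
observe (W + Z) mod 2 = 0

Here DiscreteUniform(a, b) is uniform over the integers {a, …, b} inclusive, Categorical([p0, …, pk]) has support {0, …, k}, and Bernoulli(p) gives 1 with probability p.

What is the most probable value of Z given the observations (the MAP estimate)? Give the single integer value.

Enumerate traces; 18 have nonzero weight after conditioning:
  (Y=0, Z=1, W=1, X=0) weight 1/14
  (Y=0, Z=1, W=1, X=1) weight 1/14
  (Y=0, Z=1, W=1, X=2) weight 1/14
  (Y=0, Z=2, W=0, X=0) weight 20/189
  (Y=0, Z=2, W=0, X=1) weight 5/189
  (Y=0, Z=2, W=0, X=2) weight 20/189
  (Y=1, Z=1, W=1, X=0) weight 1/56
  (Y=1, Z=1, W=1, X=1) weight 1/56
  … 10 more
Group by Z:
  weight(Z=1) = 3/8
  weight(Z=2) = 5/12
Total weight = 3/8 + 5/12 = 19/24
P(Z=1 | obs) = 3/8 / 19/24 = 9/19
P(Z=2 | obs) = 5/12 / 19/24 = 10/19
argmax = 2

argmax_v P(Z = v | obs) = 2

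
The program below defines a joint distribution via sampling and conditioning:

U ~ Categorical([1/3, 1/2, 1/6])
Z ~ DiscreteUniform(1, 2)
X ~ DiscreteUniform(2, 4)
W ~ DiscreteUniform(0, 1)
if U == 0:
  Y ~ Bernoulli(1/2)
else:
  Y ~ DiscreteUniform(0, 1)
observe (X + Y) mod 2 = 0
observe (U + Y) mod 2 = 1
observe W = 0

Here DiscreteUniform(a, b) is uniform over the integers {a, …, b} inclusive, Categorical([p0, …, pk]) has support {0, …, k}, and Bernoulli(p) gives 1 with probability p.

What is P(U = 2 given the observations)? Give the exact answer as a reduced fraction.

Enumerate traces; 8 have nonzero weight after conditioning:
  (U=0, Z=1, X=3, W=0, Y=1) weight 1/72
  (U=0, Z=2, X=3, W=0, Y=1) weight 1/72
  (U=1, Z=1, X=2, W=0, Y=0) weight 1/48
  (U=1, Z=1, X=4, W=0, Y=0) weight 1/48
  (U=1, Z=2, X=2, W=0, Y=0) weight 1/48
  (U=1, Z=2, X=4, W=0, Y=0) weight 1/48
  (U=2, Z=1, X=3, W=0, Y=1) weight 1/144
  (U=2, Z=2, X=3, W=0, Y=1) weight 1/144
Group by U:
  weight(U=0) = 1/36
  weight(U=1) = 1/12
  weight(U=2) = 1/72
Total weight = 1/36 + 1/12 + 1/72 = 1/8
P(U=0 | obs) = 1/36 / 1/8 = 2/9
P(U=1 | obs) = 1/12 / 1/8 = 2/3
P(U=2 | obs) = 1/72 / 1/8 = 1/9

P(U = 2 | obs) = 1/9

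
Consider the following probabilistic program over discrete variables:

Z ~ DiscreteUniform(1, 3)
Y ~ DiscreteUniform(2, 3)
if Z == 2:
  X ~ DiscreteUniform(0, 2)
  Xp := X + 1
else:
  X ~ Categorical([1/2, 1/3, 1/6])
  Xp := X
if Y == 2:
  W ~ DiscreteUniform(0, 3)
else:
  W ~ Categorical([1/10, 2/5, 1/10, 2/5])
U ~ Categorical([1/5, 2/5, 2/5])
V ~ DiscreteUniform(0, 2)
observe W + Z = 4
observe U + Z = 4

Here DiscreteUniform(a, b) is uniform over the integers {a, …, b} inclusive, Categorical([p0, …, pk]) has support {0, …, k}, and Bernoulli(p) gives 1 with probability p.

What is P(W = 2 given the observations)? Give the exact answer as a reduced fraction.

Enumerate traces; 36 have nonzero weight after conditioning:
  (Z=2, Y=2, X=0, W=2, U=2, V=0) weight 1/540
  (Z=2, Y=2, X=0, W=2, U=2, V=1) weight 1/540
  (Z=2, Y=2, X=0, W=2, U=2, V=2) weight 1/540
  (Z=2, Y=2, X=1, W=2, U=2, V=0) weight 1/540
  (Z=2, Y=2, X=1, W=2, U=2, V=1) weight 1/540
  (Z=2, Y=2, X=1, W=2, U=2, V=2) weight 1/540
  (Z=2, Y=2, X=2, W=2, U=2, V=0) weight 1/540
  (Z=2, Y=2, X=2, W=2, U=2, V=1) weight 1/540
  (Z=3, Y=2, X=0, W=1, U=1, V=0) weight 1/360
  … 27 more
Group by W:
  weight(W=1) = 13/300
  weight(W=2) = 7/300
Total weight = 13/300 + 7/300 = 1/15
P(W=1 | obs) = 13/300 / 1/15 = 13/20
P(W=2 | obs) = 7/300 / 1/15 = 7/20

P(W = 2 | obs) = 7/20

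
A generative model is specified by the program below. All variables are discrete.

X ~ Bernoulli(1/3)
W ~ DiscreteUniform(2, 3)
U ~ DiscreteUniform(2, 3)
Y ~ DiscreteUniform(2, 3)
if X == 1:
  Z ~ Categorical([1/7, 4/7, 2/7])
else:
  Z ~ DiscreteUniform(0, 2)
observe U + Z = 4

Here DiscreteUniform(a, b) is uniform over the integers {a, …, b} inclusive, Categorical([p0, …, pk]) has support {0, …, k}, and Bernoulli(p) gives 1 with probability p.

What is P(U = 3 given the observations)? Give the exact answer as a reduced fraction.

Enumerate traces; 16 have nonzero weight after conditioning:
  (X=0, W=2, U=2, Y=2, Z=2) weight 1/36
  (X=0, W=2, U=2, Y=3, Z=2) weight 1/36
  (X=0, W=2, U=3, Y=2, Z=1) weight 1/36
  (X=0, W=2, U=3, Y=3, Z=1) weight 1/36
  (X=0, W=3, U=2, Y=2, Z=2) weight 1/36
  (X=0, W=3, U=2, Y=3, Z=2) weight 1/36
  (X=0, W=3, U=3, Y=2, Z=1) weight 1/36
  (X=0, W=3, U=3, Y=3, Z=1) weight 1/36
  … 8 more
Group by U:
  weight(U=2) = 10/63
  weight(U=3) = 13/63
Total weight = 10/63 + 13/63 = 23/63
P(U=2 | obs) = 10/63 / 23/63 = 10/23
P(U=3 | obs) = 13/63 / 23/63 = 13/23

P(U = 3 | obs) = 13/23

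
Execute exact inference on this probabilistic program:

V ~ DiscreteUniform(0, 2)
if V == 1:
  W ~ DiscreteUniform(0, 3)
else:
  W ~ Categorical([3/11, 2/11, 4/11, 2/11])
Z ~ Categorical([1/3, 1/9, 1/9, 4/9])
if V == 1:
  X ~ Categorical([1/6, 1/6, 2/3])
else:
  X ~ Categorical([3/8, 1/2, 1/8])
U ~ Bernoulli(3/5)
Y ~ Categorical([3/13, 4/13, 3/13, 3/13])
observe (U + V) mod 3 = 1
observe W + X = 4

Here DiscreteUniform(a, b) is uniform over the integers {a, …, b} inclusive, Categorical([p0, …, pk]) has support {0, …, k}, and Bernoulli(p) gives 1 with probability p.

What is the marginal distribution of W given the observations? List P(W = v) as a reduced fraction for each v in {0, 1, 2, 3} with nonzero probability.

Enumerate traces; 64 have nonzero weight after conditioning:
  (V=0, W=2, Z=0, X=2, U=1, Y=0) weight 1/1430
  (V=0, W=2, Z=0, X=2, U=1, Y=1) weight 2/2145
  (V=0, W=2, Z=0, X=2, U=1, Y=2) weight 1/1430
  (V=0, W=2, Z=0, X=2, U=1, Y=3) weight 1/1430
  (V=0, W=2, Z=1, X=2, U=1, Y=0) weight 1/4290
  (V=0, W=2, Z=1, X=2, U=1, Y=1) weight 2/6435
  (V=0, W=2, Z=1, X=2, U=1, Y=2) weight 1/4290
  (V=0, W=2, Z=1, X=2, U=1, Y=3) weight 1/4290
  (V=0, W=3, Z=0, X=1, U=1, Y=0) weight 1/715
  … 55 more
Group by W:
  weight(W=2) = 31/990
  weight(W=3) = 47/1980
Total weight = 31/990 + 47/1980 = 109/1980
P(W=2 | obs) = 31/990 / 109/1980 = 62/109
P(W=3 | obs) = 47/1980 / 109/1980 = 47/109

P(W=2) = 62/109, P(W=3) = 47/109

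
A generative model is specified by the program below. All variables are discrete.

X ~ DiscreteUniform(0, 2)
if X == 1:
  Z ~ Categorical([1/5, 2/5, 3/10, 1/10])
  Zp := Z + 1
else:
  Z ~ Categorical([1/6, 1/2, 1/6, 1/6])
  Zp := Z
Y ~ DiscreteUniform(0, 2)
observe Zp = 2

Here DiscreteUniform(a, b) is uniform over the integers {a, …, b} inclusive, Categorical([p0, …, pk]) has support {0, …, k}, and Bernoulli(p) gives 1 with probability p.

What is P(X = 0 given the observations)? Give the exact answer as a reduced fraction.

P(X = 0 | obs) = 5/22

Enumerate traces; 9 have nonzero weight after conditioning:
  (X=0, Z=2, Y=0) weight 1/54
  (X=0, Z=2, Y=1) weight 1/54
  (X=0, Z=2, Y=2) weight 1/54
  (X=1, Z=1, Y=0) weight 2/45
  (X=1, Z=1, Y=1) weight 2/45
  (X=1, Z=1, Y=2) weight 2/45
  (X=2, Z=2, Y=0) weight 1/54
  (X=2, Z=2, Y=1) weight 1/54
  … 1 more
Group by X:
  weight(X=0) = 1/18
  weight(X=1) = 2/15
  weight(X=2) = 1/18
Total weight = 1/18 + 2/15 + 1/18 = 11/45
P(X=0 | obs) = 1/18 / 11/45 = 5/22
P(X=1 | obs) = 2/15 / 11/45 = 6/11
P(X=2 | obs) = 1/18 / 11/45 = 5/22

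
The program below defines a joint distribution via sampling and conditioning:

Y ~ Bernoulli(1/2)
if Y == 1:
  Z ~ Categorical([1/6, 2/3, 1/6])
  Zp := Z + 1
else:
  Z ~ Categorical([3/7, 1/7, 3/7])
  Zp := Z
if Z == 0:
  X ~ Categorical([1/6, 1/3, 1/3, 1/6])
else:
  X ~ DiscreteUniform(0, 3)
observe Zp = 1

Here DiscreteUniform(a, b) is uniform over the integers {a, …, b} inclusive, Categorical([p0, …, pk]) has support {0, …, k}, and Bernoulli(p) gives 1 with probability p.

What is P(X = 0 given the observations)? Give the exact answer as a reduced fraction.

Enumerate traces; 8 have nonzero weight after conditioning:
  (Y=0, Z=1, X=0) weight 1/56
  (Y=0, Z=1, X=1) weight 1/56
  (Y=0, Z=1, X=2) weight 1/56
  (Y=0, Z=1, X=3) weight 1/56
  (Y=1, Z=0, X=0) weight 1/72
  (Y=1, Z=0, X=1) weight 1/36
  (Y=1, Z=0, X=2) weight 1/36
  (Y=1, Z=0, X=3) weight 1/72
Group by X:
  weight(X=0) = 2/63
  weight(X=1) = 23/504
  weight(X=2) = 23/504
  weight(X=3) = 2/63
Total weight = 2/63 + 23/504 + 23/504 + 2/63 = 13/84
P(X=0 | obs) = 2/63 / 13/84 = 8/39
P(X=1 | obs) = 23/504 / 13/84 = 23/78
P(X=2 | obs) = 23/504 / 13/84 = 23/78
P(X=3 | obs) = 2/63 / 13/84 = 8/39

P(X = 0 | obs) = 8/39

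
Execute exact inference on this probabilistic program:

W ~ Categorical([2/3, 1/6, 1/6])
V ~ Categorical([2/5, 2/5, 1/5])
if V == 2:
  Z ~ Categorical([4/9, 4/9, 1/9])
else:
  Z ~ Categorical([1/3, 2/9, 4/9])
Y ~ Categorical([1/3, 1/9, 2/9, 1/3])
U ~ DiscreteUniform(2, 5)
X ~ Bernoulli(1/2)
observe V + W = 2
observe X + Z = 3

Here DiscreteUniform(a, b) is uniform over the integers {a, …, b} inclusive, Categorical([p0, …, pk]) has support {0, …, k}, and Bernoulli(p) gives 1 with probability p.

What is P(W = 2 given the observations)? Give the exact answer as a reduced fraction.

Enumerate traces; 48 have nonzero weight after conditioning:
  (W=0, V=2, Z=2, Y=0, U=2, X=1) weight 1/1620
  (W=0, V=2, Z=2, Y=0, U=3, X=1) weight 1/1620
  (W=0, V=2, Z=2, Y=0, U=4, X=1) weight 1/1620
  (W=0, V=2, Z=2, Y=0, U=5, X=1) weight 1/1620
  (W=0, V=2, Z=2, Y=1, U=2, X=1) weight 1/4860
  (W=0, V=2, Z=2, Y=1, U=3, X=1) weight 1/4860
  (W=0, V=2, Z=2, Y=1, U=4, X=1) weight 1/4860
  (W=0, V=2, Z=2, Y=1, U=5, X=1) weight 1/4860
  (W=1, V=1, Z=2, Y=0, U=2, X=1) weight 1/810
  (W=2, V=0, Z=2, Y=0, U=2, X=1) weight 1/810
  … 38 more
Group by W:
  weight(W=0) = 1/135
  weight(W=1) = 2/135
  weight(W=2) = 2/135
Total weight = 1/135 + 2/135 + 2/135 = 1/27
P(W=0 | obs) = 1/135 / 1/27 = 1/5
P(W=1 | obs) = 2/135 / 1/27 = 2/5
P(W=2 | obs) = 2/135 / 1/27 = 2/5

P(W = 2 | obs) = 2/5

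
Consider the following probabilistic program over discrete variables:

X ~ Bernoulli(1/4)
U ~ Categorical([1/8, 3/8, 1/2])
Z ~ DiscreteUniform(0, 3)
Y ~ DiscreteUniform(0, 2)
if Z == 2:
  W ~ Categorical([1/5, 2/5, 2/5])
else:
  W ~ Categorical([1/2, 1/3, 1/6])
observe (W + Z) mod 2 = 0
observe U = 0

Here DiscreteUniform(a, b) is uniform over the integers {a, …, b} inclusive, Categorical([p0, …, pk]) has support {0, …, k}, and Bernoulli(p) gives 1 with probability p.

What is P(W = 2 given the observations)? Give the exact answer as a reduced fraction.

P(W = 2 | obs) = 17/58

Enumerate traces; 36 have nonzero weight after conditioning:
  (X=0, U=0, Z=0, Y=0, W=0) weight 1/256
  (X=0, U=0, Z=0, Y=0, W=2) weight 1/768
  (X=0, U=0, Z=0, Y=1, W=0) weight 1/256
  (X=0, U=0, Z=0, Y=1, W=2) weight 1/768
  (X=0, U=0, Z=0, Y=2, W=0) weight 1/256
  (X=0, U=0, Z=0, Y=2, W=2) weight 1/768
  (X=0, U=0, Z=1, Y=0, W=1) weight 1/384
  (X=0, U=0, Z=1, Y=1, W=1) weight 1/384
  … 28 more
Group by W:
  weight(W=0) = 7/320
  weight(W=1) = 1/48
  weight(W=2) = 17/960
Total weight = 7/320 + 1/48 + 17/960 = 29/480
P(W=0 | obs) = 7/320 / 29/480 = 21/58
P(W=1 | obs) = 1/48 / 29/480 = 10/29
P(W=2 | obs) = 17/960 / 29/480 = 17/58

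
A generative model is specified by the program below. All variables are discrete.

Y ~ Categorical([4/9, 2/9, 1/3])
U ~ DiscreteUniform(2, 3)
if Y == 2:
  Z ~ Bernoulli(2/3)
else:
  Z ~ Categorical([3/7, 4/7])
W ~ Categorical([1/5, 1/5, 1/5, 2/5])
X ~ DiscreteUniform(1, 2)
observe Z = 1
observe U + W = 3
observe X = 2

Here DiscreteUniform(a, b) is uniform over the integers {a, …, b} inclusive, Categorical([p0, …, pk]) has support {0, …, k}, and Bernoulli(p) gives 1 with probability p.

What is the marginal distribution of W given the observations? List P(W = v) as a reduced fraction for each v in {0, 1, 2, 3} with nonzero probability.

P(W=0) = 1/2, P(W=1) = 1/2

Enumerate traces; 6 have nonzero weight after conditioning:
  (Y=0, U=2, Z=1, W=1, X=2) weight 4/315
  (Y=0, U=3, Z=1, W=0, X=2) weight 4/315
  (Y=1, U=2, Z=1, W=1, X=2) weight 2/315
  (Y=1, U=3, Z=1, W=0, X=2) weight 2/315
  (Y=2, U=2, Z=1, W=1, X=2) weight 1/90
  (Y=2, U=3, Z=1, W=0, X=2) weight 1/90
Group by W:
  weight(W=0) = 19/630
  weight(W=1) = 19/630
Total weight = 19/630 + 19/630 = 19/315
P(W=0 | obs) = 19/630 / 19/315 = 1/2
P(W=1 | obs) = 19/630 / 19/315 = 1/2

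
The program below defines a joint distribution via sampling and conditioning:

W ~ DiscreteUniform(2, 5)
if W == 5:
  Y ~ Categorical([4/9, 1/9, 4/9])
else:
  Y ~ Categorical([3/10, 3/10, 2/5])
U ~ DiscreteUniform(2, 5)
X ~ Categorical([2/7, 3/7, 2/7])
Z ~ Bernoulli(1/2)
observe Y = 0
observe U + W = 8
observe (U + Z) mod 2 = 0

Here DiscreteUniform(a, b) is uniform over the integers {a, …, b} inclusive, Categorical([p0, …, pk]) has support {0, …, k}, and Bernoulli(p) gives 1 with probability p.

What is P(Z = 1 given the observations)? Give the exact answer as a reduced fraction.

Enumerate traces; 9 have nonzero weight after conditioning:
  (W=3, Y=0, U=5, X=0, Z=1) weight 3/1120
  (W=3, Y=0, U=5, X=1, Z=1) weight 9/2240
  (W=3, Y=0, U=5, X=2, Z=1) weight 3/1120
  (W=4, Y=0, U=4, X=0, Z=0) weight 3/1120
  (W=4, Y=0, U=4, X=1, Z=0) weight 9/2240
  (W=4, Y=0, U=4, X=2, Z=0) weight 3/1120
  (W=5, Y=0, U=3, X=0, Z=1) weight 1/252
  (W=5, Y=0, U=3, X=1, Z=1) weight 1/168
  … 1 more
Group by Z:
  weight(Z=0) = 3/320
  weight(Z=1) = 67/2880
Total weight = 3/320 + 67/2880 = 47/1440
P(Z=0 | obs) = 3/320 / 47/1440 = 27/94
P(Z=1 | obs) = 67/2880 / 47/1440 = 67/94

P(Z = 1 | obs) = 67/94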